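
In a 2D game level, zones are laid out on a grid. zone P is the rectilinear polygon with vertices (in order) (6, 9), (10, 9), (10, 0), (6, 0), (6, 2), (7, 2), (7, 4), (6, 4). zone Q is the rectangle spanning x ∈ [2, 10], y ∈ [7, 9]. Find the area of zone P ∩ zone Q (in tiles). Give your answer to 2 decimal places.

The intersection is the polygon with vertices (10,9), (10,7), (6,7), (6,9).
By the shoelace formula its area is 8.00.

8.00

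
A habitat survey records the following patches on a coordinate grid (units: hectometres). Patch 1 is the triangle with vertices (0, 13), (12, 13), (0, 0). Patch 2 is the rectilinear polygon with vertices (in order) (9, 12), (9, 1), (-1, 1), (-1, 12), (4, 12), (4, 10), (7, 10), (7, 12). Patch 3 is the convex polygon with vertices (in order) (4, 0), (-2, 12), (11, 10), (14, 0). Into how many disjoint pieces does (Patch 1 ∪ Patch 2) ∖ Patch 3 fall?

(Patch 1 ∪ Patch 2) ∖ Patch 3 splits into 2 disjoint pieces (area 22.9801, area 20.7115).

2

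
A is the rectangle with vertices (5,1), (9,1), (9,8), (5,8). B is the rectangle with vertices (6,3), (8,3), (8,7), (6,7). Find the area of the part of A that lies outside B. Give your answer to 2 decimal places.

|A∩B|: x∈[6,8], y∈[3,7] → 2·4 = 8.
|A| = 28.
|A ∖ B| = |A| − |A∩B| = 28 − 8 = 20.00.

20.00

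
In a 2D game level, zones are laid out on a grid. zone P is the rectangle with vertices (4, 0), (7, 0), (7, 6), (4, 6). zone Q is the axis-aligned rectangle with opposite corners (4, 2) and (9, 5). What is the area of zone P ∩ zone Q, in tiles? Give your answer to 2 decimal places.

9.00

|zone P∩zone Q|: x∈[4,7], y∈[2,5] → 3·3 = 9.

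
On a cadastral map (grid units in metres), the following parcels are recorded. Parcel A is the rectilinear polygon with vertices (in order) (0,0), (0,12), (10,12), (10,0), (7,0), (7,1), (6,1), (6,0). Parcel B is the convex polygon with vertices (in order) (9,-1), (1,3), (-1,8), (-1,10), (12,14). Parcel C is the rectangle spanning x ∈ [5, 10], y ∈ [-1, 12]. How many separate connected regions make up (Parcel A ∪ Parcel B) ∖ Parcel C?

2

(Parcel A ∪ Parcel B) ∖ Parcel C splits into 2 disjoint pieces (area 63.4038, area 12.5).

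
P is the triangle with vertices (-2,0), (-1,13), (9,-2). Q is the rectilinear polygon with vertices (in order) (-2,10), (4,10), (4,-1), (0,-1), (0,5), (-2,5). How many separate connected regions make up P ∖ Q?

P ∖ Q splits into 3 disjoint pieces (area 9.4021, area 3.3462, area 16.5).

3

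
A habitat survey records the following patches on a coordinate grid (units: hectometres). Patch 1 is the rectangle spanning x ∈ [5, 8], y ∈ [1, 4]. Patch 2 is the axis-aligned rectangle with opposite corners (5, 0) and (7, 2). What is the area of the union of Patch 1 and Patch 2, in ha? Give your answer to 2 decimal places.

By inclusion–exclusion:
Individual areas: |Patch 1| = 9, |Patch 2| = 4.
|Patch 1∩Patch 2|: x∈[5,7], y∈[1,2] → 2·1 = 2.
|Patch 1 ∪ Patch 2| = 13 − 2 = 11.00.

11.00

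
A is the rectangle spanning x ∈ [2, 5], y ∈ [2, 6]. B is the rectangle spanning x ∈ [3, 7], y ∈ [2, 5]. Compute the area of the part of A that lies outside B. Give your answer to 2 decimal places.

6.00

|A∩B|: x∈[3,5], y∈[2,5] → 2·3 = 6.
|A| = 12.
|A ∖ B| = |A| − |A∩B| = 12 − 6 = 6.00.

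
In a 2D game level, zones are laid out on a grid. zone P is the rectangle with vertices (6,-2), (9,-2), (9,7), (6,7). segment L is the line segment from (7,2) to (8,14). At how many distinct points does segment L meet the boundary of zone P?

The segment meets the boundary at (7.417,7).

1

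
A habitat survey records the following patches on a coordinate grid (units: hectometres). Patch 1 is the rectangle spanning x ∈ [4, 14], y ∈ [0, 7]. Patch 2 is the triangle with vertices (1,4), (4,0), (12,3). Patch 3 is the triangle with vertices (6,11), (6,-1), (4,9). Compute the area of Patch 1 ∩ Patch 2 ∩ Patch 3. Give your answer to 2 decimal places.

1.82

The intersection is the polygon with vertices (6,3.546), (6,0.75), (5.674,0.628), (5.074,3.63).
By the shoelace formula its area is 1.82.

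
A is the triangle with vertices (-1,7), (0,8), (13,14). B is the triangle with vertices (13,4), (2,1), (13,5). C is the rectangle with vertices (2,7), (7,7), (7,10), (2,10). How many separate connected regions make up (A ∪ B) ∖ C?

(A ∪ B) ∖ C splits into 3 disjoint pieces (area 1.1731, area 1.3333, area 5.5).

3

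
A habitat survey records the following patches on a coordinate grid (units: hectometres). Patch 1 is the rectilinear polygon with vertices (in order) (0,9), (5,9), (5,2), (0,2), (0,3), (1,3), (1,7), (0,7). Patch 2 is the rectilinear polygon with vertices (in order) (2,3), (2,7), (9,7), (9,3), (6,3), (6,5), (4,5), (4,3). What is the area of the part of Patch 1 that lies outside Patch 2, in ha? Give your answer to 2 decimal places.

|Patch 1| = 31, |Patch 1∩Patch 2| = 10.
|Patch 1 ∖ Patch 2| = |Patch 1| − |Patch 1∩Patch 2| = 31 − 10 = 21.00.

21.00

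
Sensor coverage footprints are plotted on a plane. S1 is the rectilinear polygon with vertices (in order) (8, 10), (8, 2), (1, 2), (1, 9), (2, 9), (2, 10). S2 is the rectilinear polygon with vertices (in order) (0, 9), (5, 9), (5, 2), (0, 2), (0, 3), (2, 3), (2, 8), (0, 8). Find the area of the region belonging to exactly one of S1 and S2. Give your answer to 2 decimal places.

|S1| = 55, |S2| = 25, |S1∩S2| = 23.
|S1 △ S2| = |S1| + |S2| − 2·|S1∩S2| = 55 + 25 − 46 = 34.00.

34.00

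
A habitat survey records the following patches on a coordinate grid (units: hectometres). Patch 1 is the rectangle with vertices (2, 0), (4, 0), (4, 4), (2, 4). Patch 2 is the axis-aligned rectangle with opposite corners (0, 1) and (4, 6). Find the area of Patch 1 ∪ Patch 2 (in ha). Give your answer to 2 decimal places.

By inclusion–exclusion:
Individual areas: |Patch 1| = 8, |Patch 2| = 20.
|Patch 1∩Patch 2|: x∈[2,4], y∈[1,4] → 2·3 = 6.
|Patch 1 ∪ Patch 2| = 28 − 6 = 22.00.

22.00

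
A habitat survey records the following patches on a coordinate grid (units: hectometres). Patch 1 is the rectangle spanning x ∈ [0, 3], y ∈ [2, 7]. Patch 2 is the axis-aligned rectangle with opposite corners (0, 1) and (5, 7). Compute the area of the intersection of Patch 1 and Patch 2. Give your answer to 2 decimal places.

15.00

|Patch 1∩Patch 2|: x∈[0,3], y∈[2,7] → 3·5 = 15.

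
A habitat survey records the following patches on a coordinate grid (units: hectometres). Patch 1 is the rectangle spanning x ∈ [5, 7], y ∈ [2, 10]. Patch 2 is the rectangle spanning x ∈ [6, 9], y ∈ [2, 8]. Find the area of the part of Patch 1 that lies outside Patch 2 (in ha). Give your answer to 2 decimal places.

|Patch 1∩Patch 2|: x∈[6,7], y∈[2,8] → 1·6 = 6.
|Patch 1| = 16.
|Patch 1 ∖ Patch 2| = |Patch 1| − |Patch 1∩Patch 2| = 16 − 6 = 10.00.

10.00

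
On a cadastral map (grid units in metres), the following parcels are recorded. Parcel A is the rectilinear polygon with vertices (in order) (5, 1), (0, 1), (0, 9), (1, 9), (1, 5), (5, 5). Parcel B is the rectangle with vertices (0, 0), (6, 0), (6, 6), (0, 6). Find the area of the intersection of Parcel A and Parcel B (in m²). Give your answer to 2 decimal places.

The intersection is the polygon with vertices (0,1), (0,6), (1,6), (1,5), (5,5), (5,1).
By the shoelace formula its area is 21.00.

21.00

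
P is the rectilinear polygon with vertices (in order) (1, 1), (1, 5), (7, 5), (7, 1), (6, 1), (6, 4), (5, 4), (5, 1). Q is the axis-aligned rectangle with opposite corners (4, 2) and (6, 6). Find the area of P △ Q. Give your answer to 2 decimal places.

21.00

|P| = 21, |Q| = 8, |P∩Q| = 4.
|P △ Q| = |P| + |Q| − 2·|P∩Q| = 21 + 8 − 8 = 21.00.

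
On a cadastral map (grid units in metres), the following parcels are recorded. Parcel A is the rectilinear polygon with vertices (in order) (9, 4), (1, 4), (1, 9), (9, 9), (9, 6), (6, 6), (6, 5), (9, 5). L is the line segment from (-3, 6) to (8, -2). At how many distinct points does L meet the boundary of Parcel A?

0

The segment lies entirely outside Parcel A and never meets its boundary.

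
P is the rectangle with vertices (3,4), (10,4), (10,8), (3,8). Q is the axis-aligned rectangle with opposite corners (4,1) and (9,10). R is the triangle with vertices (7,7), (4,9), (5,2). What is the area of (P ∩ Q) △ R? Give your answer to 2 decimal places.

14.03

|P ∩ Q| = 20.
|(P ∩ Q) ∩ R| = 7.7357.
|(P ∩ Q) △ R| = 20 + 9.5 − 15.4714 = 14.03.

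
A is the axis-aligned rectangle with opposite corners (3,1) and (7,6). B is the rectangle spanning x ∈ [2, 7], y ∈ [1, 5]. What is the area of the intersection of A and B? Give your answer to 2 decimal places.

|A∩B|: x∈[3,7], y∈[1,5] → 4·4 = 16.

16.00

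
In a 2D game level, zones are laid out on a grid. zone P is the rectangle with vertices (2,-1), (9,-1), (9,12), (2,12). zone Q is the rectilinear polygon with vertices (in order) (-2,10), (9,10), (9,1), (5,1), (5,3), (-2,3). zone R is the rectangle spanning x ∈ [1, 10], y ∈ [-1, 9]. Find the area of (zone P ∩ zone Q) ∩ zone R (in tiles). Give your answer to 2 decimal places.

The region (zone P ∩ zone Q) ∩ zone R is the polygon with vertices (5,1), (5,3), (2,3), (2,9), (9,9), (9,1).
By the shoelace formula its area is 50.00.

50.00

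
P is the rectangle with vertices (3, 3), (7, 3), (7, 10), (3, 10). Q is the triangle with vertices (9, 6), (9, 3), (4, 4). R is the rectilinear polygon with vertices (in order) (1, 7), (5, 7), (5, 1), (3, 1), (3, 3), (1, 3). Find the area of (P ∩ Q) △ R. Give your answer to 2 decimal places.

22.10

|P ∩ Q| = 2.7.
|(P ∩ Q) ∩ R| = 0.3.
|(P ∩ Q) △ R| = 2.7 + 20 − 0.6 = 22.10.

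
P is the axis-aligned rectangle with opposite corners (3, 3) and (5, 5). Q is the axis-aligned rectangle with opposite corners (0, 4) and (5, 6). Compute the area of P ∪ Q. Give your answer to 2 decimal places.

By inclusion–exclusion:
Individual areas: |P| = 4, |Q| = 10.
|P∩Q|: x∈[3,5], y∈[4,5] → 2·1 = 2.
|P ∪ Q| = 14 − 2 = 12.00.

12.00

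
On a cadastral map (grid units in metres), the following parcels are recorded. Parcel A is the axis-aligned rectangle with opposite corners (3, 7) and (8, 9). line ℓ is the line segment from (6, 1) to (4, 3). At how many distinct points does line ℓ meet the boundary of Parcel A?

The segment lies entirely outside Parcel A and never meets its boundary.

0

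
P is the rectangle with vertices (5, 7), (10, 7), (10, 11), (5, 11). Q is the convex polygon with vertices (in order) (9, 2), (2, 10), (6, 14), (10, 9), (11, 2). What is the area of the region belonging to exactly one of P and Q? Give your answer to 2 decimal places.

|P| = 20, |Q| = 53.5, |P∩Q| = 18.4.
|P △ Q| = |P| + |Q| − 2·|P∩Q| = 20 + 53.5 − 36.8 = 36.70.

36.70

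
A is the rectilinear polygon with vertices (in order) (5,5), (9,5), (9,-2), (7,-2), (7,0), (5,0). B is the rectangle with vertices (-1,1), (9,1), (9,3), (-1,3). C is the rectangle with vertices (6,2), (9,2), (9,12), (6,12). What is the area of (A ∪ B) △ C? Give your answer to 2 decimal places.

|A ∪ B| = 36.
|(A ∪ B) ∩ C| = 9.
|(A ∪ B) △ C| = 36 + 30 − 18 = 48.00.

48.00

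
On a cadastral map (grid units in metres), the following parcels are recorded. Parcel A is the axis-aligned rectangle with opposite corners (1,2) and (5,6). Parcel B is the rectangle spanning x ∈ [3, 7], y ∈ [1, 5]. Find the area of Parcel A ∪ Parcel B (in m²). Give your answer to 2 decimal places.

By inclusion–exclusion:
Individual areas: |Parcel A| = 16, |Parcel B| = 16.
|Parcel A∩Parcel B|: x∈[3,5], y∈[2,5] → 2·3 = 6.
|Parcel A ∪ Parcel B| = 32 − 6 = 26.00.

26.00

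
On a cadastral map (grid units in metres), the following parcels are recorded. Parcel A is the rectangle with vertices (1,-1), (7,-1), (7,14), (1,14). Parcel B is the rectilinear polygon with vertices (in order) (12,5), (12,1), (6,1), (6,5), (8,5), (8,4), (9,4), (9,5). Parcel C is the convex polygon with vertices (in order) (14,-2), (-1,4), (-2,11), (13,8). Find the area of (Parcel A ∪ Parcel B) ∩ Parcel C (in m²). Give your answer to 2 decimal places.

65.80

|Parcel A ∪ Parcel B| = 109.
|(Parcel A ∪ Parcel B) ∩ Parcel C| = 65.80.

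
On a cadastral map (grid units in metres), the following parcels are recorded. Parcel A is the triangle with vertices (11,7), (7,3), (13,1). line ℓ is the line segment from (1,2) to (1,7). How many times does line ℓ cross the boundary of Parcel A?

0

The segment lies entirely outside Parcel A and never meets its boundary.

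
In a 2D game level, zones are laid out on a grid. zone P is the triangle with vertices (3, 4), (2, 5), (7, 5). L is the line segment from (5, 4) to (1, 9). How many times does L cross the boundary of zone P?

The segment meets the boundary at (4.2,5), (4.667,4.417).

2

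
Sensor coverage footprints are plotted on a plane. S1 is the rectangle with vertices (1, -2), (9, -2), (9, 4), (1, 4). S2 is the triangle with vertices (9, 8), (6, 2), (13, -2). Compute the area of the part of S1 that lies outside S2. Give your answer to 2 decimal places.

40.43

|S1| = 48, |S1∩S2| = 7.5714.
|S1 ∖ S2| = |S1| − |S1∩S2| = 48 − 7.5714 = 40.43.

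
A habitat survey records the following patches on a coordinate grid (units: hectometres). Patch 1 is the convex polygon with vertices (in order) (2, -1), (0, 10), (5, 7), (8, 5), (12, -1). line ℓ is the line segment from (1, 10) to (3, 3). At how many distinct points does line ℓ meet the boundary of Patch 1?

1

The segment meets the boundary at (1.207,9.276).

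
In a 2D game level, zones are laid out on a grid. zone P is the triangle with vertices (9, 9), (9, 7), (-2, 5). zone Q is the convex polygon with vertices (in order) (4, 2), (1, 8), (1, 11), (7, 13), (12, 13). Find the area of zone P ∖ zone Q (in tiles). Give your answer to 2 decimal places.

|zone P| = 11, |zone P∩zone Q| = 8.0989.
|zone P ∖ zone Q| = |zone P| − |zone P∩zone Q| = 11 − 8.0989 = 2.90.

2.90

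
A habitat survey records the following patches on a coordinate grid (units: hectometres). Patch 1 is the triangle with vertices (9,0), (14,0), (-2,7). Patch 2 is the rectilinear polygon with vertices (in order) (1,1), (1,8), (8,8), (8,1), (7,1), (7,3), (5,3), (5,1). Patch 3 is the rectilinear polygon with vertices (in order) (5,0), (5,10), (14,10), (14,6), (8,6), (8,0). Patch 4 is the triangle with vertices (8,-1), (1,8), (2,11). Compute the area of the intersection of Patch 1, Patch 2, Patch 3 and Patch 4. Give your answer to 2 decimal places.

0.64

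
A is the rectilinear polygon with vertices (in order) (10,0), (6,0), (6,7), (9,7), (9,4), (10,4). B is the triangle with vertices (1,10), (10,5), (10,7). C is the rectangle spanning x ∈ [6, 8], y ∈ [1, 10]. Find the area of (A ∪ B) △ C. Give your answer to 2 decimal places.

|A ∪ B| = 32.1222.
|(A ∪ B) ∩ C| = 13.9556.
|(A ∪ B) △ C| = 32.1222 + 18 − 27.9111 = 22.21.

22.21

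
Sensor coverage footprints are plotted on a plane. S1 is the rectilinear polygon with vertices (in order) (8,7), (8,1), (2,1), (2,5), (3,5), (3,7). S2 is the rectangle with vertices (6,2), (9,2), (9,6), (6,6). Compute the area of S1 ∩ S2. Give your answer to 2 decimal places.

8.00

The intersection is the polygon with vertices (8,2), (6,2), (6,6), (8,6).
By the shoelace formula its area is 8.00.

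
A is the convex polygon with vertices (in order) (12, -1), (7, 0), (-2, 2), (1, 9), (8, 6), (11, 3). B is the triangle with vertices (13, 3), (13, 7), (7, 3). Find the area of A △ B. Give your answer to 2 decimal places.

82.60

|A| = 77, |B| = 12, |A∩B| = 3.2.
|A △ B| = |A| + |B| − 2·|A∩B| = 77 + 12 − 6.4 = 82.60.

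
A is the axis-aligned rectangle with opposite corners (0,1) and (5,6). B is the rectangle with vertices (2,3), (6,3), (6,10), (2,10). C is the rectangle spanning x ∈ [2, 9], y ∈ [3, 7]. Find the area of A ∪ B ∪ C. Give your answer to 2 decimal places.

By inclusion–exclusion:
Individual areas: |A| = 25, |B| = 28, |C| = 28.
|A∩B|: x∈[2,5], y∈[3,6] → 3·3 = 9.
|A∩C|: x∈[2,5], y∈[3,6] → 3·3 = 9.
|B∩C|: x∈[2,6], y∈[3,7] → 4·4 = 16.
|A∩B∩C| = 9.
|A ∪ B ∪ C| = 81 − 34 + 9 = 56.00.

56.00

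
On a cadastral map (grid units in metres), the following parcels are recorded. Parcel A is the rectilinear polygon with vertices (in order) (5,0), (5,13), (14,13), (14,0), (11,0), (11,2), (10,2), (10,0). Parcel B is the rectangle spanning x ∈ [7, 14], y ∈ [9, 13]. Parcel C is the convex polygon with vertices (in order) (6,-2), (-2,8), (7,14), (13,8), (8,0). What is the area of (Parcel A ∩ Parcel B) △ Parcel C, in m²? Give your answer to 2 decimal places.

|Parcel A ∩ Parcel B| = 28.
|(Parcel A ∩ Parcel B) ∩ Parcel C| = 12.
|(Parcel A ∩ Parcel B) △ Parcel C| = 28 + 123 − 24 = 127.00.

127.00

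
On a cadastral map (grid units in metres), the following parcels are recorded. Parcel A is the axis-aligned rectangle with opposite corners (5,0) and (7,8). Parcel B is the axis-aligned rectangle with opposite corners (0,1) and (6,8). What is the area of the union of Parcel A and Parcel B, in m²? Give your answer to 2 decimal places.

51.00

By inclusion–exclusion:
Individual areas: |Parcel A| = 16, |Parcel B| = 42.
|Parcel A∩Parcel B|: x∈[5,6], y∈[1,8] → 1·7 = 7.
|Parcel A ∪ Parcel B| = 58 − 7 = 51.00.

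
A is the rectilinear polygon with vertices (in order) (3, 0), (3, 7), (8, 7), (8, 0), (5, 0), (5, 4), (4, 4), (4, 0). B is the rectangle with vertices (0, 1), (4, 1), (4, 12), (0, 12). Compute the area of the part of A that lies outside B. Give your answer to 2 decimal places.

|A| = 31, |A∩B| = 6.
|A ∖ B| = |A| − |A∩B| = 31 − 6 = 25.00.

25.00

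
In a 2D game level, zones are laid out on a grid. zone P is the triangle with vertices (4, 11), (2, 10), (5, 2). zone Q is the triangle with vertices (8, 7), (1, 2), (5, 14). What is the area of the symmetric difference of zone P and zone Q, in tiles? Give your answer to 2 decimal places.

|zone P| = 9.5, |zone Q| = 32, |zone P∩zone Q| = 5.9188.
|zone P △ zone Q| = |zone P| + |zone Q| − 2·|zone P∩zone Q| = 9.5 + 32 − 11.8376 = 29.66.

29.66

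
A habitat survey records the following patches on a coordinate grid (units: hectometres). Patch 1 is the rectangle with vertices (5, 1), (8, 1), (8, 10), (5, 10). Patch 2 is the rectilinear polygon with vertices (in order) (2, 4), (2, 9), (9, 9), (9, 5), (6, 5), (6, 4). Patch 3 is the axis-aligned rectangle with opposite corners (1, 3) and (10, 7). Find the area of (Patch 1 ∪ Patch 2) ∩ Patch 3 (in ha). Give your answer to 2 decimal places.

The region (Patch 1 ∪ Patch 2) ∩ Patch 3 is the polygon with vertices (5,4), (2,4), (2,7), (9,7), (9,5), (8,5), (8,3), (5,3).
By the shoelace formula its area is 23.00.

23.00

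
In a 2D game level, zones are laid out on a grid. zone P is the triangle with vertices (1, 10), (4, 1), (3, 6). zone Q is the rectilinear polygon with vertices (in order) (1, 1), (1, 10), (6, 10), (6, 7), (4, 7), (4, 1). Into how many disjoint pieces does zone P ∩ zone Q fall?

1

zone P ∩ zone Q is a single connected region.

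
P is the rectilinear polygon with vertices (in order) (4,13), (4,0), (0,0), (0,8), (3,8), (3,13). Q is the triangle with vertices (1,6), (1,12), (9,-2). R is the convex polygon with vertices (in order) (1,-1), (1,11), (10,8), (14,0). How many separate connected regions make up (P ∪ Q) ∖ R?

(P ∪ Q) ∖ R splits into 4 disjoint pieces (area 0.4974, area 8, area 0.3529, area 2.8333).

4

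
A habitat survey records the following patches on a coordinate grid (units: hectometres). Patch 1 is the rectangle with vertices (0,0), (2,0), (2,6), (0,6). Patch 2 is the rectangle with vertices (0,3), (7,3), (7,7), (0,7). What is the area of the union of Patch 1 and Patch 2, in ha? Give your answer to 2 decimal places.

34.00

By inclusion–exclusion:
Individual areas: |Patch 1| = 12, |Patch 2| = 28.
|Patch 1∩Patch 2|: x∈[0,2], y∈[3,6] → 2·3 = 6.
|Patch 1 ∪ Patch 2| = 40 − 6 = 34.00.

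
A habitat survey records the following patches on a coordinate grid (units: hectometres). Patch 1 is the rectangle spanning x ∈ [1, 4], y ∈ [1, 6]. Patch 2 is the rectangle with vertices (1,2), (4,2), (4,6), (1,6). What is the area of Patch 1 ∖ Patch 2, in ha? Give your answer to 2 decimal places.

3.00

|Patch 1∩Patch 2|: x∈[1,4], y∈[2,6] → 3·4 = 12.
|Patch 1| = 15.
|Patch 1 ∖ Patch 2| = |Patch 1| − |Patch 1∩Patch 2| = 15 − 12 = 3.00.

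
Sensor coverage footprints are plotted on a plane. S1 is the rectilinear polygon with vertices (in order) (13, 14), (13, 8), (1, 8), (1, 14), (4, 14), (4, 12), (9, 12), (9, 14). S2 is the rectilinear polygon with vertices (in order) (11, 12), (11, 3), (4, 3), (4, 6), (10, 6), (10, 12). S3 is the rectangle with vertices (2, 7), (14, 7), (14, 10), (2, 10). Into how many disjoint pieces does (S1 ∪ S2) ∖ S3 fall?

2

(S1 ∪ S2) ∖ S3 splits into 2 disjoint pieces (area 22, area 40).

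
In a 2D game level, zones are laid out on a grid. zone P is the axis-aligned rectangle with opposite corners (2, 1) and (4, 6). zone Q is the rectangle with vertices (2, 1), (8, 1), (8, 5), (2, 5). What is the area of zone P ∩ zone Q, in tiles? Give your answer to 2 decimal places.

8.00

|zone P∩zone Q|: x∈[2,4], y∈[1,5] → 2·4 = 8.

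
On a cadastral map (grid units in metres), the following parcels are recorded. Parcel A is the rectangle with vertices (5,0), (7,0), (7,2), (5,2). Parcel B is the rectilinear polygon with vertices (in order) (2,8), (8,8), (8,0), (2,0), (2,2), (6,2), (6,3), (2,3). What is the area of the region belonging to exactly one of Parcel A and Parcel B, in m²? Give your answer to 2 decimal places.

|Parcel A| = 4, |Parcel B| = 44, |Parcel A∩Parcel B| = 4.
|Parcel A △ Parcel B| = |Parcel A| + |Parcel B| − 2·|Parcel A∩Parcel B| = 4 + 44 − 8 = 40.00.

40.00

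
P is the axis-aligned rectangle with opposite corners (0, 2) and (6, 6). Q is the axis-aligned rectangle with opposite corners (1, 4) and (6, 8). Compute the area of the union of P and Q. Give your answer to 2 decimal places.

By inclusion–exclusion:
Individual areas: |P| = 24, |Q| = 20.
|P∩Q|: x∈[1,6], y∈[4,6] → 5·2 = 10.
|P ∪ Q| = 44 − 10 = 34.00.

34.00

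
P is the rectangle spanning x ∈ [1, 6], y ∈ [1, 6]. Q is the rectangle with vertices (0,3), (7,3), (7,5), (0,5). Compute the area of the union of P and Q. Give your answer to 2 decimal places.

By inclusion–exclusion:
Individual areas: |P| = 25, |Q| = 14.
|P∩Q|: x∈[1,6], y∈[3,5] → 5·2 = 10.
|P ∪ Q| = 39 − 10 = 29.00.

29.00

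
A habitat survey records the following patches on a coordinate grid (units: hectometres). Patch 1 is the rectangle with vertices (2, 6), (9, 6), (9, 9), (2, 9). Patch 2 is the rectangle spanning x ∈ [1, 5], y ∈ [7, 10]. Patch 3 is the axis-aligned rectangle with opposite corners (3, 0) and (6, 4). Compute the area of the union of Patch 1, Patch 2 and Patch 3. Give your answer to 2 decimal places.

By inclusion–exclusion:
Individual areas: |Patch 1| = 21, |Patch 2| = 12, |Patch 3| = 12.
|Patch 1∩Patch 2|: x∈[2,5], y∈[7,9] → 3·2 = 6.
|Patch 1∩Patch 3| = 0 (no overlap).
|Patch 2∩Patch 3| = 0 (no overlap).
|Patch 1∩Patch 2∩Patch 3| = 0.
|Patch 1 ∪ Patch 2 ∪ Patch 3| = 45 − 6 + 0 = 39.00.

39.00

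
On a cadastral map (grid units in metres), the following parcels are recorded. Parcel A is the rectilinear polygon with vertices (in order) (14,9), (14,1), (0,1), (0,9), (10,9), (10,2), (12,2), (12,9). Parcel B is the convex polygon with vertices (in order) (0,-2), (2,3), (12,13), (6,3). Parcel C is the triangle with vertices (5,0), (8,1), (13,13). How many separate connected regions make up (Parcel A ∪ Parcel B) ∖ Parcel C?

2

(Parcel A ∪ Parcel B) ∖ Parcel C splits into 2 disjoint pieces (area 22.8, area 71.1798).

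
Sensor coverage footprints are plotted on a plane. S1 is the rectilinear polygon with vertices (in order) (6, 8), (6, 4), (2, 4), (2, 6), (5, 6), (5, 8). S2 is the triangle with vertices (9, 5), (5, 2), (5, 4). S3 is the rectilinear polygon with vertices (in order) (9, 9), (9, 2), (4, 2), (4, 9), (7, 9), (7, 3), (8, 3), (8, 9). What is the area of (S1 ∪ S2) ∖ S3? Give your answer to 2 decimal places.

4.75

|S1 ∪ S2| = 13.875.
|(S1 ∪ S2) ∩ S3| = 9.125.
|(S1 ∪ S2) ∖ S3| = 13.875 − 9.125 = 4.75.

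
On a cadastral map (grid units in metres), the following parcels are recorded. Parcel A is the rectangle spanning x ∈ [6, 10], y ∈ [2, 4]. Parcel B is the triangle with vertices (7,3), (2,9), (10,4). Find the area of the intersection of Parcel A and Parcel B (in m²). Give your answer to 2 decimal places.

The intersection is the polygon with vertices (10,4), (7,3), (6.167,4).
By the shoelace formula its area is 1.92.

1.92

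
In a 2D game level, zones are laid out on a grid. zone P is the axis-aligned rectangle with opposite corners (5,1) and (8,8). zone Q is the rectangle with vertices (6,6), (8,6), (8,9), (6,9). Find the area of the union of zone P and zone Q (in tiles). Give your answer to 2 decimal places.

23.00

By inclusion–exclusion:
Individual areas: |zone P| = 21, |zone Q| = 6.
|zone P∩zone Q|: x∈[6,8], y∈[6,8] → 2·2 = 4.
|zone P ∪ zone Q| = 27 − 4 = 23.00.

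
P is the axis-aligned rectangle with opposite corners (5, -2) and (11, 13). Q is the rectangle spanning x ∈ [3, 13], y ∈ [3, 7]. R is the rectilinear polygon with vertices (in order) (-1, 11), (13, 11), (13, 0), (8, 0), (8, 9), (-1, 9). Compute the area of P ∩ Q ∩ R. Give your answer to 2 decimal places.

The intersection is the polygon with vertices (8,3), (8,7), (11,7), (11,3).
By the shoelace formula its area is 12.00.

12.00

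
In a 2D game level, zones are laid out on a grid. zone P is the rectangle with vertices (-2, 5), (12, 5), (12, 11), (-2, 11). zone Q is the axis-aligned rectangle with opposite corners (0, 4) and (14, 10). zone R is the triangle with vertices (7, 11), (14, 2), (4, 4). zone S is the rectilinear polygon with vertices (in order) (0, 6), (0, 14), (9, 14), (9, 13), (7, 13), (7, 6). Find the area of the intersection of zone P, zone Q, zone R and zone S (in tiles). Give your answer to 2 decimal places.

5.14

The intersection is the polygon with vertices (6.571,10), (7,10), (7,6), (4.857,6).
By the shoelace formula its area is 5.14.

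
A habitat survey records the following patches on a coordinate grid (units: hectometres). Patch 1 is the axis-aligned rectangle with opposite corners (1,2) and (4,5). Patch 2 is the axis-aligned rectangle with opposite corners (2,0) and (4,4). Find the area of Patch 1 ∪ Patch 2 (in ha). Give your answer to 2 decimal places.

13.00

By inclusion–exclusion:
Individual areas: |Patch 1| = 9, |Patch 2| = 8.
|Patch 1∩Patch 2|: x∈[2,4], y∈[2,4] → 2·2 = 4.
|Patch 1 ∪ Patch 2| = 17 − 4 = 13.00.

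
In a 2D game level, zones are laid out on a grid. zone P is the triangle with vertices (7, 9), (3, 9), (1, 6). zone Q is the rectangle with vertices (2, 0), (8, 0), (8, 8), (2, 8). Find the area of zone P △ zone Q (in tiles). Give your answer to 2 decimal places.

49.67

|zone P| = 6, |zone Q| = 48, |zone P∩zone Q| = 2.1667.
|zone P △ zone Q| = |zone P| + |zone Q| − 2·|zone P∩zone Q| = 6 + 48 − 4.3333 = 49.67.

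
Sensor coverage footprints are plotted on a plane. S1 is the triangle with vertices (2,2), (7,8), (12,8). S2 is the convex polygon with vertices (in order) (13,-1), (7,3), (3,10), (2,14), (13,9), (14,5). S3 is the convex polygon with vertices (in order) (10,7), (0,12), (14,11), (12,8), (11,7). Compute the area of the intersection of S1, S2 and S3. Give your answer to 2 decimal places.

The intersection is the polygon with vertices (12,8), (10.333,7), (10,7), (8,8).
By the shoelace formula its area is 2.17.

2.17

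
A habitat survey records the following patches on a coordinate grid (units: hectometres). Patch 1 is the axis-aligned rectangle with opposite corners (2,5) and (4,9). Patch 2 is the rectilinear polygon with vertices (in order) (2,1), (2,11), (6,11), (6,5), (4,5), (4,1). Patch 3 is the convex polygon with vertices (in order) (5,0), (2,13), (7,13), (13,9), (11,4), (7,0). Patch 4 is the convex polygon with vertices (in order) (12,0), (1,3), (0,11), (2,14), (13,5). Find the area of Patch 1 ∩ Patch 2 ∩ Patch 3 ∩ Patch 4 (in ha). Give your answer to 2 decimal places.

The intersection is the polygon with vertices (3.846,5), (2.923,9), (4,9), (4,5).
By the shoelace formula its area is 2.46.

2.46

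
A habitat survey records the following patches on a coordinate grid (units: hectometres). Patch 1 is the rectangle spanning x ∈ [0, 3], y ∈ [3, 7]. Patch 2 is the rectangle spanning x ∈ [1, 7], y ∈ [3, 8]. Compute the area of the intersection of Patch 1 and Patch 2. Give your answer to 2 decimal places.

8.00

|Patch 1∩Patch 2|: x∈[1,3], y∈[3,7] → 2·4 = 8.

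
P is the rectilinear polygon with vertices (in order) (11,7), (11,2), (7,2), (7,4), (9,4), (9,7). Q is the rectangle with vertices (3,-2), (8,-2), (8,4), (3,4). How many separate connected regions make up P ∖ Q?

P ∖ Q is a single connected region.

1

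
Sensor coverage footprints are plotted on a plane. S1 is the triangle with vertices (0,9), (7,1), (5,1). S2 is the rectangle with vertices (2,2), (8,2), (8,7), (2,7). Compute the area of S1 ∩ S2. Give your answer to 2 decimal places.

5.21

The intersection is the polygon with vertices (6.125,2), (4.375,2), (2,5.8), (2,6.714).
By the shoelace formula its area is 5.21.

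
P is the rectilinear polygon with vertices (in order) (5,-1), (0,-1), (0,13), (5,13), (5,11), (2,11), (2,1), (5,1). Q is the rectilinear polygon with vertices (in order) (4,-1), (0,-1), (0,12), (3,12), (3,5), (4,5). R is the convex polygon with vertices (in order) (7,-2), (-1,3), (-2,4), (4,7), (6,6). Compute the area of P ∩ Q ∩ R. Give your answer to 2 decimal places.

8.51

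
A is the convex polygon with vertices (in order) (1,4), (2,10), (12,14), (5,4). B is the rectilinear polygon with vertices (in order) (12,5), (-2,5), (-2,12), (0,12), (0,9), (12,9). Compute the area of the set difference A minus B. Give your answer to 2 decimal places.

|A| = 48, |A∩B| = 22.4.
|A ∖ B| = |A| − |A∩B| = 48 − 22.4 = 25.60.

25.60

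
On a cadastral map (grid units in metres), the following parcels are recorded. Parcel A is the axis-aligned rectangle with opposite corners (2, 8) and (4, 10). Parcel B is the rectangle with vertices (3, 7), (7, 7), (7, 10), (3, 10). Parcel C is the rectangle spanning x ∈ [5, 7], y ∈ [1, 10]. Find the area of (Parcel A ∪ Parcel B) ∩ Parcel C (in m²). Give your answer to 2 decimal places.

6.00

The region (Parcel A ∪ Parcel B) ∩ Parcel C is the polygon with vertices (7,10), (7,7), (5,7), (5,10).
By the shoelace formula its area is 6.00.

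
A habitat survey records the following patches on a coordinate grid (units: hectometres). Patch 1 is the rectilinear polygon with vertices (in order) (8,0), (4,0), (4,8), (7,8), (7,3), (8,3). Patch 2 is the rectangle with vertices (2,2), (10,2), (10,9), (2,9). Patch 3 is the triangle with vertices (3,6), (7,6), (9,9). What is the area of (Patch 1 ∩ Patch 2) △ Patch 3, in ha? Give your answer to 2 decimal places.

17.50

|Patch 1 ∩ Patch 2| = 19.
|(Patch 1 ∩ Patch 2) ∩ Patch 3| = 3.75.
|(Patch 1 ∩ Patch 2) △ Patch 3| = 19 + 6 − 7.5 = 17.50.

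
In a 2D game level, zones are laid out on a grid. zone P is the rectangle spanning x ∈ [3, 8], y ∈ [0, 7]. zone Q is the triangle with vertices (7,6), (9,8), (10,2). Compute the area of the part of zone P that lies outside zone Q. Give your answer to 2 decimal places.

|zone P| = 35, |zone P∩zone Q| = 1.1667.
|zone P ∖ zone Q| = |zone P| − |zone P∩zone Q| = 35 − 1.1667 = 33.83.

33.83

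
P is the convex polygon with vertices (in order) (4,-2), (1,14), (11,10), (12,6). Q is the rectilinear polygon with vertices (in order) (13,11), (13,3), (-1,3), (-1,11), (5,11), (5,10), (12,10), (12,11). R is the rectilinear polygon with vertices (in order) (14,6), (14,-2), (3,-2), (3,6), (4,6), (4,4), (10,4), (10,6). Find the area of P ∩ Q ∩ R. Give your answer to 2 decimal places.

10.49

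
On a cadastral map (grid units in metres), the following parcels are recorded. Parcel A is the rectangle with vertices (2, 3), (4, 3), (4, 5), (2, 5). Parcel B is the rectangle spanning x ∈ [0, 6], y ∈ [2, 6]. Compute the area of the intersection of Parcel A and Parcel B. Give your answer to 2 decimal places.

|Parcel A∩Parcel B|: x∈[2,4], y∈[3,5] → 2·2 = 4.

4.00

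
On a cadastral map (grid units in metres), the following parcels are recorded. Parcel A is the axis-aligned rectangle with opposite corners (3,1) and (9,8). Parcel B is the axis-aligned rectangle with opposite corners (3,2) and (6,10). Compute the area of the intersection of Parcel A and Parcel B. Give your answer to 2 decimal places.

|Parcel A∩Parcel B|: x∈[3,6], y∈[2,8] → 3·6 = 18.

18.00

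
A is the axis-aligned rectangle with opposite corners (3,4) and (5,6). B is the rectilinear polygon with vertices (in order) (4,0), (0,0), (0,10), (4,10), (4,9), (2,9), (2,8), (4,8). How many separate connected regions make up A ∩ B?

1

A ∩ B is a single connected region.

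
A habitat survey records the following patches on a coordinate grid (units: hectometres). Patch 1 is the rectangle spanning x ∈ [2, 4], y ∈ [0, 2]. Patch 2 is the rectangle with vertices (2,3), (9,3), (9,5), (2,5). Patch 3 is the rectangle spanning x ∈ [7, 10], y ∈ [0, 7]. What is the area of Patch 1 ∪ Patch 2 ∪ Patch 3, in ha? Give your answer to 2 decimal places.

35.00

By inclusion–exclusion:
Individual areas: |Patch 1| = 4, |Patch 2| = 14, |Patch 3| = 21.
|Patch 1∩Patch 2| = 0 (no overlap).
|Patch 1∩Patch 3| = 0 (no overlap).
|Patch 2∩Patch 3|: x∈[7,9], y∈[3,5] → 2·2 = 4.
|Patch 1∩Patch 2∩Patch 3| = 0.
|Patch 1 ∪ Patch 2 ∪ Patch 3| = 39 − 4 + 0 = 35.00.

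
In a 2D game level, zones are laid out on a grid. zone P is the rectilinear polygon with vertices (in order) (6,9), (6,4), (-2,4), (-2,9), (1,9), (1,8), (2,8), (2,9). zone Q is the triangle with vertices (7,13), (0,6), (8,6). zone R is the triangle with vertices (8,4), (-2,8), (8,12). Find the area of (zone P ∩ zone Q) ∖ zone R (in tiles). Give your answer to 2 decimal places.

|zone P ∩ zone Q| = 13.5.
|(zone P ∩ zone Q) ∩ zone R| = 12.2143.
|(zone P ∩ zone Q) ∖ zone R| = 13.5 − 12.2143 = 1.29.

1.29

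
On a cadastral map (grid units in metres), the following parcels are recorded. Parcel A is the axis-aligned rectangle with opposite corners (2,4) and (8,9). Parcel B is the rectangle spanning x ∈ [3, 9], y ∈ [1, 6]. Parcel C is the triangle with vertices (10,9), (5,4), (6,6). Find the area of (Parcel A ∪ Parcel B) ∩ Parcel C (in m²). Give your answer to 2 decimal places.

2.00

The region (Parcel A ∪ Parcel B) ∩ Parcel C is the polygon with vertices (8,7), (5,4), (6,6), (8,7.5).
By the shoelace formula its area is 2.00.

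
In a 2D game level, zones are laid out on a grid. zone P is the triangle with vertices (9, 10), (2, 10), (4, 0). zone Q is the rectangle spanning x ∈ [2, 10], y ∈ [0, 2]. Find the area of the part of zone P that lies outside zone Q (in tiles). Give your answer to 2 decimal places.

|zone P| = 35, |zone P∩zone Q| = 1.4.
|zone P ∖ zone Q| = |zone P| − |zone P∩zone Q| = 35 − 1.4 = 33.60.

33.60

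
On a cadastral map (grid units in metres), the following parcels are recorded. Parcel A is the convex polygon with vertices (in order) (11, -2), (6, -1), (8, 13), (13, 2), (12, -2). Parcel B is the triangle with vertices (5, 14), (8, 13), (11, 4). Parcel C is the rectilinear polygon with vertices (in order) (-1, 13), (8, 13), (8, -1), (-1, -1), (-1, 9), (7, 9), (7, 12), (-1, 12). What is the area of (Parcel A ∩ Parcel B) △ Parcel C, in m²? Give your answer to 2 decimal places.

107.08

|Parcel A ∩ Parcel B| = 6.9231.
|(Parcel A ∩ Parcel B) ∩ Parcel C| = 0.9231.
|(Parcel A ∩ Parcel B) △ Parcel C| = 6.9231 + 102 − 1.8462 = 107.08.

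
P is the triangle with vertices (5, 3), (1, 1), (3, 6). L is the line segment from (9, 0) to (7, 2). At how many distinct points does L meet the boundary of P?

The segment lies entirely outside P and never meets its boundary.

0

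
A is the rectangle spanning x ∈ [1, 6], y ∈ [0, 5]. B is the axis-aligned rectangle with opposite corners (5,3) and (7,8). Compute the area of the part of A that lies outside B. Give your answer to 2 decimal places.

23.00

|A∩B|: x∈[5,6], y∈[3,5] → 1·2 = 2.
|A| = 25.
|A ∖ B| = |A| − |A∩B| = 25 − 2 = 23.00.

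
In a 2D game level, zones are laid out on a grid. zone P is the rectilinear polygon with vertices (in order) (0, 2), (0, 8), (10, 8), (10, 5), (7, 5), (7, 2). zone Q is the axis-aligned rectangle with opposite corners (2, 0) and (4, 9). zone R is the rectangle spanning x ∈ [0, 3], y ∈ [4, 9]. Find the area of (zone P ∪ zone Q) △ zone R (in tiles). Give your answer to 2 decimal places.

46.00

|zone P ∪ zone Q| = 57.
|(zone P ∪ zone Q) ∩ zone R| = 13.
|(zone P ∪ zone Q) △ zone R| = 57 + 15 − 26 = 46.00.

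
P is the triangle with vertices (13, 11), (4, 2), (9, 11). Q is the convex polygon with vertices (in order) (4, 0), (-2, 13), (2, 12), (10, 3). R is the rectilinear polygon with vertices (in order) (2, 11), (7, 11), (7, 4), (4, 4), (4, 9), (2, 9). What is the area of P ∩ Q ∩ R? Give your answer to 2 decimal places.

2.53

The intersection is the polygon with vertices (6.65,6.769), (7,6.375), (7,5), (6,4), (5.111,4).
By the shoelace formula its area is 2.53.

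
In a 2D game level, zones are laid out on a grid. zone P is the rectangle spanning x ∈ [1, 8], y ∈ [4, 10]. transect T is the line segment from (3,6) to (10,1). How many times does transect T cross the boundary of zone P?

The segment meets the boundary at (5.8,4).

1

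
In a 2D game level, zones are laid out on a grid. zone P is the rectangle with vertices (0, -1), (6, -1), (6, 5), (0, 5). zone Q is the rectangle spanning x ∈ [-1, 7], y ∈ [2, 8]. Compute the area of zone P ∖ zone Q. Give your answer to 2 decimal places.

18.00

|zone P∩zone Q|: x∈[0,6], y∈[2,5] → 6·3 = 18.
|zone P| = 36.
|zone P ∖ zone Q| = |zone P| − |zone P∩zone Q| = 36 − 18 = 18.00.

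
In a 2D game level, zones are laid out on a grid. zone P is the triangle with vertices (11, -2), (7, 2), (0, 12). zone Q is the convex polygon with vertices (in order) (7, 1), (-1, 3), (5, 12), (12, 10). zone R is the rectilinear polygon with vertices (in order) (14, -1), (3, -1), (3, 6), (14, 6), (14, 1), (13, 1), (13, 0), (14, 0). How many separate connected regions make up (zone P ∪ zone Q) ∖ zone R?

2

(zone P ∪ zone Q) ∖ zone R splits into 2 disjoint pieces (area 54.0953, area 0.1071).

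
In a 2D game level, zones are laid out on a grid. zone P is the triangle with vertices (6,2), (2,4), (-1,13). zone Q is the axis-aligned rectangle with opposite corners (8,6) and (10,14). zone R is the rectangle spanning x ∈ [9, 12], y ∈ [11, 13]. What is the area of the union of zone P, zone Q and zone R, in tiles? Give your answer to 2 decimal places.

By inclusion–exclusion:
Individual areas: |zone P| = 15, |zone Q| = 16, |zone R| = 6.
|zone P∩zone Q| = 0.
|zone P∩zone R| = 0.
|zone Q∩zone R|: x∈[9,10], y∈[11,13] → 1·2 = 2.
|zone P∩zone Q∩zone R| = 0.
|zone P ∪ zone Q ∪ zone R| = 37 − 2 + 0 = 35.00.

35.00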